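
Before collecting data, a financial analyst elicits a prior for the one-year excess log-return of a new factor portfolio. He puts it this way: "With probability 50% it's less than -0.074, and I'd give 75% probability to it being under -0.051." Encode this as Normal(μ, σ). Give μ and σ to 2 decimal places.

μ = -0.07, σ = 0.03

For Normal(μ,σ), the p-quantile is μ + z_p·σ. Here z_{0.5} = 0, z_{0.75} = 0.6745.
So -0.074 = μ + 0σ and -0.051 = μ + 0.6745σ.
Subtracting: σ = (-0.051 − -0.074)/(0.6745 − (0)) = 0.03.
Then μ = -0.074 − (0)·0.03 = -0.07.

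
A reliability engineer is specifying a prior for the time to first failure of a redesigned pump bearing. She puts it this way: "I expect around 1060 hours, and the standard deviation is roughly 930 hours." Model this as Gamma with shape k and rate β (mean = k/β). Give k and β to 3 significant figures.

For Gamma(k, rate β): mean = k/β, variance = k/β², so CV = 1/√k.
CV = SD/mean = 930/1060 = 0.8774, hence k = 1/CV² = 1.3.
Then β = k/mean = 1.3/1060 = 0.00123.

k ≈ 1.3, β ≈ 0.00123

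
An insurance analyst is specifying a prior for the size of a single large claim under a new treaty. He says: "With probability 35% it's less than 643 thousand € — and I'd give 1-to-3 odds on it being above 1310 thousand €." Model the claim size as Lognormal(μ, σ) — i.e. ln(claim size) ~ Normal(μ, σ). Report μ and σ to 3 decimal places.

μ ≈ 6.725, σ ≈ 0.671

If T ~ Lognormal(μ,σ) then ln T ~ Normal(μ,σ), so the p-quantile of ln T is μ + z_p·σ.
ln(643) = 6.466 and ln(1310) = 7.178; z_{0.35} = -0.3853, z_{0.75} = 0.6745.
σ = (7.178 − 6.466)/(0.6745 − (-0.3853)) = 0.671.
μ = 6.466 − (-0.3853)·0.671 = 6.725.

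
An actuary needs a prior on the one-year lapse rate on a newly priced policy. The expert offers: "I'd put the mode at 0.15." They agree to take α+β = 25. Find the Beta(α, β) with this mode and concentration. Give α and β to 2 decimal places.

α = 4.45, β = 20.55

For α,β > 1 the Beta mode is (α−1)/(α+β−2). With α+β = 25, the mode is (α−1)/23.
Set (α−1)/23 = 0.15 → α = 1 + 0.15·23 = 4.45.
β = 25 − α = 20.55.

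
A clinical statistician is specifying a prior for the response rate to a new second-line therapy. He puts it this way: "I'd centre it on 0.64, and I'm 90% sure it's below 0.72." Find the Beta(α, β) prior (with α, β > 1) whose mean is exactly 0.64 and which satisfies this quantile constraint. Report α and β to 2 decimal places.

With mean 0.64 fixed, write α = 0.64s, β = 0.36s where s = α+β.
Need P(θ < 0.72) = 0.9 under Beta(0.64s, 0.36s). Normal approximation: (q−m)/√(m(1−m)/s) ≈ z_{0.9} = 1.28, so s ≈ 0.64·0.36·(1.28)²/(0.72−0.64)² = 59.1.
At s = 59.1: P(θ<0.72) ≈ 0.904. Adjusting to match 0.9 gives s ≈ 57.14.
So α = 0.64·57.14 ≈ 36.57, β = 0.36·57.14 ≈ 20.57.

α ≈ 36.57, β ≈ 20.57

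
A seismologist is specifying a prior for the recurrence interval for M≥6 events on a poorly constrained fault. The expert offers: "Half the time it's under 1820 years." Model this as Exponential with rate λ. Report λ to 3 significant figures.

λ ≈ 0.000381

Exponential median = ln 2 / λ, so λ = ln 2 / 1820.0 = 0.000381.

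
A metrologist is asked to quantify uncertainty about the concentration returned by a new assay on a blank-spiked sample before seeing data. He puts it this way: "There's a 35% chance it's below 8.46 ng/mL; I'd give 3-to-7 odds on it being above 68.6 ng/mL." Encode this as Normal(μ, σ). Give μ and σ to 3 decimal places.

The p-quantile of Normal(μ,σ) is μ + z_p·σ, with z_{0.35} = -0.3853 and z_{0.7} = 0.5244.
Eliminate σ: μ = (z₂·x₁ − z₁·x₂)/(z₂ − z₁) = (0.5244·8.46 − (-0.3853)·68.6)/0.9097 = 33.933.
Then σ = (x₂ − x₁)/(z₂ − z₁) = (68.6 − 8.46)/0.9097 = 66.108.

μ = 33.933, σ = 66.108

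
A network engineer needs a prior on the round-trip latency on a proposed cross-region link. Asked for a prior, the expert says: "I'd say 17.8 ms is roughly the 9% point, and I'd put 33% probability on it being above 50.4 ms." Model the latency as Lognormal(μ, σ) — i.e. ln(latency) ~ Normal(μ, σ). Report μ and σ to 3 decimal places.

μ ≈ 3.663, σ ≈ 0.584

If T ~ Lognormal(μ,σ) then ln T ~ Normal(μ,σ), so the p-quantile of ln T is μ + z_p·σ.
ln(17.8) = 2.879 and ln(50.4) = 3.92; z_{0.09} = -1.341, z_{0.67} = 0.4399.
σ = (3.92 − 2.879)/(0.4399 − (-1.341)) = 0.584.
μ = 2.879 − (-1.341)·0.584 = 3.663.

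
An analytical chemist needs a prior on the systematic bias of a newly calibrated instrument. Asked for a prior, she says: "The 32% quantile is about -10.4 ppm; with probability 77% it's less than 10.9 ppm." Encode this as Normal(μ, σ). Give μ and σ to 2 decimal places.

μ = -2.14, σ = 17.65

The p-quantile of Normal(μ,σ) is μ + z_p·σ, with z_{0.32} = -0.4677 and z_{0.77} = 0.7388.
Eliminate σ: μ = (z₂·x₁ − z₁·x₂)/(z₂ − z₁) = (0.7388·-10.4 − (-0.4677)·10.9)/1.207 = -2.14.
Then σ = (x₂ − x₁)/(z₂ − z₁) = (10.9 − -10.4)/1.207 = 17.65.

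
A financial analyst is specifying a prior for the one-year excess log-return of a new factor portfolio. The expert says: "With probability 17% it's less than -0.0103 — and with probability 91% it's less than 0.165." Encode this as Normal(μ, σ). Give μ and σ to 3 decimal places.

μ = 0.063, σ = 0.076

The p-quantile of Normal(μ,σ) is μ + z_p·σ, with z_{0.17} = -0.9542 and z_{0.91} = 1.341.
Eliminate σ: μ = (z₂·x₁ − z₁·x₂)/(z₂ − z₁) = (1.341·-0.0103 − (-0.9542)·0.165)/2.295 = 0.063.
Then σ = (x₂ − x₁)/(z₂ − z₁) = (0.165 − -0.0103)/2.295 = 0.076.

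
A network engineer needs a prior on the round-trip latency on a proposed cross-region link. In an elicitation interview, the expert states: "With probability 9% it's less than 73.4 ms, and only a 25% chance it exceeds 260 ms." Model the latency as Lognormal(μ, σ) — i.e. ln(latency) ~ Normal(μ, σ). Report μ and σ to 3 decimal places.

If T ~ Lognormal(μ,σ) then ln T ~ Normal(μ,σ), so the p-quantile of ln T is μ + z_p·σ.
ln(73.4) = 4.296 and ln(260) = 5.561; z_{0.09} = -1.341, z_{0.75} = 0.6745.
σ = (5.561 − 4.296)/(0.6745 − (-1.341)) = 0.628.
μ = 4.296 − (-1.341)·0.628 = 5.137.

μ ≈ 5.137, σ ≈ 0.628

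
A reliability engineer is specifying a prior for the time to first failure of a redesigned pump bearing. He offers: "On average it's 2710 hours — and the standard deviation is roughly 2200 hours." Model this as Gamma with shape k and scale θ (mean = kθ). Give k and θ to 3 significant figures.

k ≈ 1.52, θ ≈ 1790

For Gamma(k, scale θ): mean = kθ, variance = kθ², so CV = 1/√k.
CV = SD/mean = 2200/2710 = 0.8118, hence k = 1/CV² = 1.52.
Then θ = mean/k = 2710/1.52 = 1790.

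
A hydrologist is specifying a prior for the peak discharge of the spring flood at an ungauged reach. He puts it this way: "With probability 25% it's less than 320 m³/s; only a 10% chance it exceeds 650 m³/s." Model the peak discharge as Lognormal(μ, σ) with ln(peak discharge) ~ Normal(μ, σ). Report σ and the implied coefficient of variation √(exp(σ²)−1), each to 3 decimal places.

If T ~ Lognormal(μ,σ) then ln T ~ Normal(μ,σ), so the p-quantile of ln T is μ + z_p·σ.
ln(320) = 5.768 and ln(650) = 6.477; z_{0.25} = -0.6745, z_{0.9} = 1.282.
σ = (6.477 − 5.768)/(1.282 − (-0.6745)) = 0.362.
μ = 5.768 − (-0.6745)·0.362 = 6.013.
CV = √(exp(σ²)−1) = √(exp(0.1313)−1) = 0.375.

σ ≈ 0.362, CV ≈ 0.375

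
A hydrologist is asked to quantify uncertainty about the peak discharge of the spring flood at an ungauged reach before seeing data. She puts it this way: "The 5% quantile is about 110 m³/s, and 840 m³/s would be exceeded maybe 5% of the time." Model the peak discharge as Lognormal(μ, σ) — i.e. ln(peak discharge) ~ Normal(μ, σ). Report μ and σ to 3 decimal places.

If T ~ Lognormal(μ,σ) then ln T ~ Normal(μ,σ), so the p-quantile of ln T is μ + z_p·σ.
ln(110) = 4.7 and ln(840) = 6.733; z_{0.05} = -1.645, z_{0.95} = 1.645.
σ = (6.733 − 4.7)/(1.645 − (-1.645)) = 0.618.
μ = 4.7 − (-1.645)·0.618 = 5.717.

μ ≈ 5.717, σ ≈ 0.618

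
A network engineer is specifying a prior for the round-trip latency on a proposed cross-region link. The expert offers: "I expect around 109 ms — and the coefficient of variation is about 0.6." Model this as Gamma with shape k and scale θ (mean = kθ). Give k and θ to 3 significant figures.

For Gamma(k, scale θ): mean = kθ, variance = kθ², so CV = 1/√k.
CV = 0.6, hence k = 1/CV² = 2.78.
Then θ = mean/k = 109/2.78 = 39.2.

k ≈ 2.78, θ ≈ 39.2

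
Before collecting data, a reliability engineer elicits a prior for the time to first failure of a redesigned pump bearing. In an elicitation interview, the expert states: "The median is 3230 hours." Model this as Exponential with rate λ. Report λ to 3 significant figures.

λ ≈ 0.000215

Exponential median = ln 2 / λ, so λ = ln 2 / 3230.0 = 0.000215.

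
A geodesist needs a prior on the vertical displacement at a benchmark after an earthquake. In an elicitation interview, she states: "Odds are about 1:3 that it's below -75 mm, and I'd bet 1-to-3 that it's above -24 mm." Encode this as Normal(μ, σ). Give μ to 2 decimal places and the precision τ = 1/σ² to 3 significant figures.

μ = -49.50, τ = 0.0007

For Normal(μ,σ), the p-quantile is μ + z_p·σ. Here z_{0.25} = -0.6745, z_{0.75} = 0.6745.
So -75 = μ − 0.6745σ and -24 = μ + 0.6745σ.
Subtracting: σ = (-24 − -75)/(0.6745 − (-0.6745)) = 37.81.
Then μ = -75 − (-0.6745)·37.81 = -49.50.
Precision τ = 1/σ² = 1/37.81² = 0.0007.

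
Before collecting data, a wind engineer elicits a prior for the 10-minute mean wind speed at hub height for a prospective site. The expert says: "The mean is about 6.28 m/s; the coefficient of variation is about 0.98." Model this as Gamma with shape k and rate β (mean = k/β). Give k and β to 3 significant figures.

k ≈ 1.04, β ≈ 0.166

For Gamma(k, rate β): mean = k/β, variance = k/β², so CV = 1/√k.
CV = 0.98, hence k = 1/CV² = 1.04.
Then β = k/mean = 1.04/6.28 = 0.166.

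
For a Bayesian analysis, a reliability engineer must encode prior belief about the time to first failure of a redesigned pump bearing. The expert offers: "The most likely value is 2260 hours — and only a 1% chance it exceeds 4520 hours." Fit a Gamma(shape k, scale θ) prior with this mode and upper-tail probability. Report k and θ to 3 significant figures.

k ≈ 11.2, θ ≈ 221

Gamma(k,θ) with k>1 has mode (k−1)θ, so θ = 2260/(k−1).
Need P(X < 4520) = 0.99 with θ tied to k this way. Start at k = 2, θ = 2260: P(X<4520) ≈ 0.594.
Too low — raise k to concentrate. Iterating converges to k ≈ 11.2.
Then θ = 2260/(11.2−1) ≈ 221.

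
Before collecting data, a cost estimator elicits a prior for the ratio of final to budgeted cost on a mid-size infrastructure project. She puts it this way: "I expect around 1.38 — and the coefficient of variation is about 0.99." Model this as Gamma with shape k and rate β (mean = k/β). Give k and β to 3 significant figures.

k ≈ 1.02, β ≈ 0.739

For Gamma(k, rate β): mean = k/β, variance = k/β², so CV = 1/√k.
CV = 0.99, hence k = 1/CV² = 1.02.
Then β = k/mean = 1.02/1.38 = 0.739.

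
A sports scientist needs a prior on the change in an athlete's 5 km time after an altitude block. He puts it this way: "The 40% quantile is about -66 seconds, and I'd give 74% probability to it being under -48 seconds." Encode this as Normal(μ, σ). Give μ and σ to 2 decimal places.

For Normal(μ,σ), the p-quantile is μ + z_p·σ. Here z_{0.4} = -0.2533, z_{0.74} = 0.6433.
So -66 = μ − 0.2533σ and -48 = μ + 0.6433σ.
Subtracting: σ = (-48 − -66)/(0.6433 − (-0.2533)) = 20.07.
Then μ = -66 − (-0.2533)·20.07 = -60.91.

μ = -60.91, σ = 20.07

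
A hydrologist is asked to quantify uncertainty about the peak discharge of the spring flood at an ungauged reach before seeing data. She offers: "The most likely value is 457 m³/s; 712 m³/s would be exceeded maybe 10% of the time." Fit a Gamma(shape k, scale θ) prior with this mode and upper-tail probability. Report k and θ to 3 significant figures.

k ≈ 10.5, θ ≈ 48

Gamma(k,θ) with k>1 has mode (k−1)θ, so θ = 457/(k−1).
Need P(X < 712) = 0.9 with θ tied to k this way. Start at k = 2, θ = 457: P(X<712) ≈ 0.461.
Too low — raise k to concentrate. Iterating converges to k ≈ 10.5.
Then θ = 457/(10.5−1) ≈ 48.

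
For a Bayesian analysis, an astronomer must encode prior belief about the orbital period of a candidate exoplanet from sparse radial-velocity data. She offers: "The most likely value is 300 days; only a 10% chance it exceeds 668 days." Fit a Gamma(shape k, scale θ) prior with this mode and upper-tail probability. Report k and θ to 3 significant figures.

Gamma(k,θ) with k>1 has mode (k−1)θ, so θ = 300/(k−1).
Need P(X < 668) = 0.9 with θ tied to k this way. Start at k = 2, θ = 300: P(X<668) ≈ 0.652.
Too low — raise k to concentrate. Iterating converges to k ≈ 4.
Then θ = 300/(4−1) ≈ 100.

k ≈ 4, θ ≈ 100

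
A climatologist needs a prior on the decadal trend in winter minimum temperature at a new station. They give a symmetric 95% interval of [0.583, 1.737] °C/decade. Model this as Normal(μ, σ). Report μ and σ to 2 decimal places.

A symmetric 95% interval runs μ ± z·σ with z = 1.96.
Half-width = 0.577, so σ = 0.577/1.96 = 0.29.
μ is the interval midpoint, 1.16.

μ = 1.16, σ = 0.29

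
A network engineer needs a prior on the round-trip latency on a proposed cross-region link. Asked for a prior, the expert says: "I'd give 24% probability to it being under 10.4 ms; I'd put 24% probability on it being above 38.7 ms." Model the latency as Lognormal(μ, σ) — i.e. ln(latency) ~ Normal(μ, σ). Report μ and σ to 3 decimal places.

μ ≈ 2.999, σ ≈ 0.930

If T ~ Lognormal(μ,σ) then ln T ~ Normal(μ,σ), so the p-quantile of ln T is μ + z_p·σ.
ln(10.4) = 2.342 and ln(38.7) = 3.656; z_{0.24} = -0.7063, z_{0.76} = 0.7063.
σ = (3.656 − 2.342)/(0.7063 − (-0.7063)) = 0.930.
μ = 2.342 − (-0.7063)·0.930 = 2.999.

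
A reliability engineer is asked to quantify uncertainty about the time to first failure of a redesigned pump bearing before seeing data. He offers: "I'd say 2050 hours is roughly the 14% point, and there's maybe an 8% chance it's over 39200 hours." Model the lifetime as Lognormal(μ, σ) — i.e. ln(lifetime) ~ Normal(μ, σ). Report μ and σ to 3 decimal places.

If T ~ Lognormal(μ,σ) then ln T ~ Normal(μ,σ), so the p-quantile of ln T is μ + z_p·σ.
ln(2050) = 7.626 and ln(39200) = 10.58; z_{0.14} = -1.08, z_{0.92} = 1.405.
σ = (10.58 − 7.626)/(1.405 − (-1.08)) = 1.187.
μ = 7.626 − (-1.08)·1.187 = 8.908.

μ ≈ 8.908, σ ≈ 1.187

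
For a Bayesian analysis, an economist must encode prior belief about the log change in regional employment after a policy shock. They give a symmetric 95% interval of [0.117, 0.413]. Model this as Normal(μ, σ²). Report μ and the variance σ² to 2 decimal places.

A symmetric 95% interval runs μ ± z·σ with z = 1.96.
Half-width = 0.148, so σ = 0.148/1.96 = 0.076 and σ² = 0.01.
μ is the interval midpoint, 0.27.

μ = 0.27, σ² = 0.01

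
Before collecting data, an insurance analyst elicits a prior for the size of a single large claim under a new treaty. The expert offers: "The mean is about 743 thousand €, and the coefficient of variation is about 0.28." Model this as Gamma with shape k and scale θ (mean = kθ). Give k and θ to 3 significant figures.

k ≈ 12.8, θ ≈ 58.3

For Gamma(k, scale θ): mean = kθ, variance = kθ², so CV = 1/√k.
CV = 0.28, hence k = 1/CV² = 12.8.
Then θ = mean/k = 743/12.8 = 58.3.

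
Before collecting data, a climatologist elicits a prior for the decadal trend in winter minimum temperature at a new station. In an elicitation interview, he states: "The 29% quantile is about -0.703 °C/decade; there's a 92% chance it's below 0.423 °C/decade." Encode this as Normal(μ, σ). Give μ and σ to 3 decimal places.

μ = -0.385, σ = 0.575

The p-quantile of Normal(μ,σ) is μ + z_p·σ, with z_{0.29} = -0.5534 and z_{0.92} = 1.405.
Eliminate σ: μ = (z₂·x₁ − z₁·x₂)/(z₂ − z₁) = (1.405·-0.703 − (-0.5534)·0.423)/1.958 = -0.385.
Then σ = (x₂ − x₁)/(z₂ − z₁) = (0.423 − -0.703)/1.958 = 0.575.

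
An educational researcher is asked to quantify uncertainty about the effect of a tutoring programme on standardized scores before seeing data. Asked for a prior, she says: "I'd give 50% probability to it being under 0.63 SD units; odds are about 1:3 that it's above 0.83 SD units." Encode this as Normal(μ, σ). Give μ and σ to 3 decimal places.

μ = 0.630, σ = 0.297

For Normal(μ,σ), the p-quantile is μ + z_p·σ. Here z_{0.5} = 0, z_{0.75} = 0.6745.
So 0.63 = μ + 0σ and 0.83 = μ + 0.6745σ.
Subtracting: σ = (0.83 − 0.63)/(0.6745 − (0)) = 0.297.
Then μ = 0.63 − (0)·0.297 = 0.630.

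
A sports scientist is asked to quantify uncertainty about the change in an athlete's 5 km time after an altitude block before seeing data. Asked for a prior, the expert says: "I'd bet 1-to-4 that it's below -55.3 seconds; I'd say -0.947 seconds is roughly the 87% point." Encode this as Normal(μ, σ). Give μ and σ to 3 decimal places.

μ = -32.056, σ = 27.618

The p-quantile of Normal(μ,σ) is μ + z_p·σ, with z_{0.2} = -0.8416 and z_{0.87} = 1.126.
Eliminate σ: μ = (z₂·x₁ − z₁·x₂)/(z₂ − z₁) = (1.126·-55.3 − (-0.8416)·-0.947)/1.968 = -32.056.
Then σ = (x₂ − x₁)/(z₂ − z₁) = (-0.947 − -55.3)/1.968 = 27.618.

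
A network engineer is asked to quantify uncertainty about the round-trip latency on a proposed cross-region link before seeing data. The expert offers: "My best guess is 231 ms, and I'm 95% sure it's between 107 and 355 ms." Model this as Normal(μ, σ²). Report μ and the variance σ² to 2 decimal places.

μ = 231.00, σ² = 4002.65

A symmetric 95% interval runs μ ± z·σ with z = 1.96.
Half-width = 124, so σ = 124/1.96 = 63.266 and σ² = 4002.65.
μ is the stated best guess, 231.00.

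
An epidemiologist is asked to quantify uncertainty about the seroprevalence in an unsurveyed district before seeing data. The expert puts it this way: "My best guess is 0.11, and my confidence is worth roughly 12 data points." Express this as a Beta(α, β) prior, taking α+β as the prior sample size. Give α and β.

α = 1.32, β = 10.68

Under the effective-sample-size interpretation, Beta(α, β) has prior mean α/(α+β) and prior sample size α+β.
So α+β = 12 and α/(α+β) = 0.11, giving α = 0.11·12 = 1.32 and β = 12 − 1.32 = 10.68.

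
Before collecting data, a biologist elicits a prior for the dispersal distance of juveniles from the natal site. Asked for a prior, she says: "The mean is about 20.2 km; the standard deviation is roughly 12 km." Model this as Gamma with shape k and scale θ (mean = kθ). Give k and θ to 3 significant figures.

k ≈ 2.83, θ ≈ 7.13

For Gamma(k, scale θ): mean = kθ, variance = kθ², so CV = 1/√k.
CV = SD/mean = 12/20.2 = 0.5941, hence k = 1/CV² = 2.83.
Then θ = mean/k = 20.2/2.83 = 7.13.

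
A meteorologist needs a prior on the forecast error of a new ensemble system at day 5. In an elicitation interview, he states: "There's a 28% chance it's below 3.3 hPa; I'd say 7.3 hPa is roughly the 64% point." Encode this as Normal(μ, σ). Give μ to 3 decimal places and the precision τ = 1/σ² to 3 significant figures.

μ = 5.777, τ = 0.0554

For Normal(μ,σ), the p-quantile is μ + z_p·σ. Here z_{0.28} = -0.5828, z_{0.64} = 0.3585.
So 3.3 = μ − 0.5828σ and 7.3 = μ + 0.3585σ.
Subtracting: σ = (7.3 − 3.3)/(0.3585 − (-0.5828)) = 4.249.
Then μ = 3.3 − (-0.5828)·4.249 = 5.777.
Precision τ = 1/σ² = 1/4.249² = 0.0554.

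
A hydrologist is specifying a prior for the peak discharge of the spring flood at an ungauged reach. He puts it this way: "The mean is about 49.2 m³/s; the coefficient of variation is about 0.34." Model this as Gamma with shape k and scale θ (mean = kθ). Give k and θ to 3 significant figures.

k ≈ 8.65, θ ≈ 5.69

For Gamma(k, scale θ): mean = kθ, variance = kθ², so CV = 1/√k.
CV = 0.34, hence k = 1/CV² = 8.65.
Then θ = mean/k = 49.2/8.65 = 5.69.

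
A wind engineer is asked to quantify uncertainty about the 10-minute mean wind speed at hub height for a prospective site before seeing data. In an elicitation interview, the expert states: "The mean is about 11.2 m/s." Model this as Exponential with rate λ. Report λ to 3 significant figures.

Exponential mean = 1/λ, so λ = 1/11.2 = 0.0893.

λ ≈ 0.0893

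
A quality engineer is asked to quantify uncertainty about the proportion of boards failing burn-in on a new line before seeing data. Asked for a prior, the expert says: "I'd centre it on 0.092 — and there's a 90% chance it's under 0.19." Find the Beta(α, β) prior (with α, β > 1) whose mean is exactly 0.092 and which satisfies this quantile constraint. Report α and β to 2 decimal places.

With mean 0.092 fixed, write α = 0.092s, β = 0.908s where s = α+β.
Need P(θ < 0.19) = 0.9 under Beta(0.092s, 0.908s). Normal approximation: (q−m)/√(m(1−m)/s) ≈ z_{0.9} = 1.28, so s ≈ 0.092·0.908·(1.28)²/(0.19−0.092)² = 14.3.
At s = 14.3: P(θ<0.19) ≈ 0.894. Adjusting to match 0.9 gives s ≈ 15.49.
So α = 0.092·15.49 ≈ 1.42, β = 0.908·15.49 ≈ 14.06.

α ≈ 1.42, β ≈ 14.06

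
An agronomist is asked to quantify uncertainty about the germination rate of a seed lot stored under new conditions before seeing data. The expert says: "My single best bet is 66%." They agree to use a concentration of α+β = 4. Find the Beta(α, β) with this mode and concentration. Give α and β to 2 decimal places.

For α,β > 1 the Beta mode is (α−1)/(α+β−2). With α+β = 4, the mode is (α−1)/2.
Set (α−1)/2 = 0.66 → α = 1 + 0.66·2 = 2.32.
β = 4 − α = 1.68.

α = 2.32, β = 1.68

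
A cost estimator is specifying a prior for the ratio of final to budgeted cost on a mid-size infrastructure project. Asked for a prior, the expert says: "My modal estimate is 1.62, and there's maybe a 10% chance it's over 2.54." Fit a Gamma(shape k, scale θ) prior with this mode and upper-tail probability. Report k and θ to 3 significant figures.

k ≈ 10.3, θ ≈ 0.175

Gamma(k,θ) with k>1 has mode (k−1)θ, so θ = 1.62/(k−1).
Need P(X < 2.54) = 0.9 with θ tied to k this way. Start at k = 2, θ = 1.62: P(X<2.54) ≈ 0.465.
Too low — raise k to concentrate. Iterating converges to k ≈ 10.3.
Then θ = 1.62/(10.3−1) ≈ 0.175.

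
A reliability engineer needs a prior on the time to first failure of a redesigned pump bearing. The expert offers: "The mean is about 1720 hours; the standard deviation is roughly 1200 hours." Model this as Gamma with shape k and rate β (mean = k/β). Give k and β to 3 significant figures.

k ≈ 2.05, β ≈ 0.00119

For Gamma(k, rate β): mean = k/β, variance = k/β², so CV = 1/√k.
CV = SD/mean = 1200/1720 = 0.6977, hence k = 1/CV² = 2.05.
Then β = k/mean = 2.05/1720 = 0.00119.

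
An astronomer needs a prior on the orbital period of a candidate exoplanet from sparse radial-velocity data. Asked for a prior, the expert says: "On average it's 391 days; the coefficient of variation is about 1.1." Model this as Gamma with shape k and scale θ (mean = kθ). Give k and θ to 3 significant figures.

k ≈ 0.826, θ ≈ 473

For Gamma(k, scale θ): mean = kθ, variance = kθ², so CV = 1/√k.
CV = 1.1, hence k = 1/CV² = 0.826.
Then θ = mean/k = 391/0.826 = 473.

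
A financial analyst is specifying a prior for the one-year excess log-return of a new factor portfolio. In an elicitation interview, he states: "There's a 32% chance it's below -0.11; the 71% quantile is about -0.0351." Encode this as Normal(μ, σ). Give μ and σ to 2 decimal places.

μ = -0.08, σ = 0.07

The p-quantile of Normal(μ,σ) is μ + z_p·σ, with z_{0.32} = -0.4677 and z_{0.71} = 0.5534.
Eliminate σ: μ = (z₂·x₁ − z₁·x₂)/(z₂ − z₁) = (0.5534·-0.11 − (-0.4677)·-0.0351)/1.021 = -0.08.
Then σ = (x₂ − x₁)/(z₂ − z₁) = (-0.0351 − -0.11)/1.021 = 0.07.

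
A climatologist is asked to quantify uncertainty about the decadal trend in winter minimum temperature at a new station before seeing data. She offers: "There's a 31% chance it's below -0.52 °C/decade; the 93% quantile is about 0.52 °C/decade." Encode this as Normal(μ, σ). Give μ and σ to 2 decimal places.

The p-quantile of Normal(μ,σ) is μ + z_p·σ, with z_{0.31} = -0.4959 and z_{0.93} = 1.476.
Eliminate σ: μ = (z₂·x₁ − z₁·x₂)/(z₂ − z₁) = (1.476·-0.52 − (-0.4959)·0.52)/1.972 = -0.26.
Then σ = (x₂ − x₁)/(z₂ − z₁) = (0.52 − -0.52)/1.972 = 0.53.

μ = -0.26, σ = 0.53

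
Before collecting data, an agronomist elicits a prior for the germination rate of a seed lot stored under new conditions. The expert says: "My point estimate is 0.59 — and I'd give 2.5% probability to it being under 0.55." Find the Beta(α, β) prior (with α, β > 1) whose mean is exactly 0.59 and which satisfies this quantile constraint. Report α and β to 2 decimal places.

With mean 0.59 fixed, write α = 0.59s, β = 0.41s where s = α+β.
Need P(θ < 0.55) = 0.025 under Beta(0.59s, 0.41s). Normal approximation: (q−m)/√(m(1−m)/s) ≈ z_{0.025} = -1.96, so s ≈ 0.59·0.41·(-1.96)²/(0.55−0.59)² = 580.8.
At s = 580.8: P(θ<0.55) ≈ 0.026. Adjusting to match 0.025 gives s ≈ 587.85.
So α = 0.59·587.85 ≈ 346.83, β = 0.41·587.85 ≈ 241.02.

α ≈ 346.83, β ≈ 241.02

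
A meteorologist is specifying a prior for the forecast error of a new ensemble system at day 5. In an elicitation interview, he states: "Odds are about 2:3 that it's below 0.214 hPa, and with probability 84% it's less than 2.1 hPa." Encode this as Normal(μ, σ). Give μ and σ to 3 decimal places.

The p-quantile of Normal(μ,σ) is μ + z_p·σ, with z_{0.4} = -0.2533 and z_{0.84} = 0.9945.
Eliminate σ: μ = (z₂·x₁ − z₁·x₂)/(z₂ − z₁) = (0.9945·0.214 − (-0.2533)·2.1)/1.248 = 0.597.
Then σ = (x₂ − x₁)/(z₂ − z₁) = (2.1 − 0.214)/1.248 = 1.511.

μ = 0.597, σ = 1.511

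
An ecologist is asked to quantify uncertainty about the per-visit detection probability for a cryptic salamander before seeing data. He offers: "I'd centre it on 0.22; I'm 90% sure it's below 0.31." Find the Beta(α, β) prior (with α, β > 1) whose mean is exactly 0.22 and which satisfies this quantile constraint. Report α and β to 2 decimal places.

With mean 0.22 fixed, write α = 0.22s, β = 0.78s where s = α+β.
Need P(θ < 0.31) = 0.9 under Beta(0.22s, 0.78s). Normal approximation: (q−m)/√(m(1−m)/s) ≈ z_{0.9} = 1.28, so s ≈ 0.22·0.78·(1.28)²/(0.31−0.22)² = 34.8.
At s = 34.8: P(θ<0.31) ≈ 0.895. Adjusting to match 0.9 gives s ≈ 36.68.
So α = 0.22·36.68 ≈ 8.07, β = 0.78·36.68 ≈ 28.61.

α ≈ 8.07, β ≈ 28.61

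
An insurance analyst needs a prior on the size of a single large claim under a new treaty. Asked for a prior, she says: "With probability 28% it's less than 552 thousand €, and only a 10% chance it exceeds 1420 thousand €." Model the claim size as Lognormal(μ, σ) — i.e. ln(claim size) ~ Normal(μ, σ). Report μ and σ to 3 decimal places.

μ ≈ 6.609, σ ≈ 0.507

If T ~ Lognormal(μ,σ) then ln T ~ Normal(μ,σ), so the p-quantile of ln T is μ + z_p·σ.
ln(552) = 6.314 and ln(1420) = 7.258; z_{0.28} = -0.5828, z_{0.9} = 1.282.
σ = (7.258 − 6.314)/(1.282 − (-0.5828)) = 0.507.
μ = 6.314 − (-0.5828)·0.507 = 6.609.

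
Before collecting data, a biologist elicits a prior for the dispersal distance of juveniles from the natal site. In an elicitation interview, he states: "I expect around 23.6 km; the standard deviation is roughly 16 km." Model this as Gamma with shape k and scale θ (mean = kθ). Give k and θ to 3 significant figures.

For Gamma(k, scale θ): mean = kθ, variance = kθ², so CV = 1/√k.
CV = SD/mean = 16/23.6 = 0.678, hence k = 1/CV² = 2.18.
Then θ = mean/k = 23.6/2.18 = 10.8.

k ≈ 2.18, θ ≈ 10.8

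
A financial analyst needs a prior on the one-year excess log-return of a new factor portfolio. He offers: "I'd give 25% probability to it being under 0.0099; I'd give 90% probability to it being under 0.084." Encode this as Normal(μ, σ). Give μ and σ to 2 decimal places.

μ = 0.04, σ = 0.04

For Normal(μ,σ), the p-quantile is μ + z_p·σ. Here z_{0.25} = -0.6745, z_{0.9} = 1.282.
So 0.0099 = μ − 0.6745σ and 0.084 = μ + 1.282σ.
Subtracting: σ = (0.084 − 0.0099)/(1.282 − (-0.6745)) = 0.04.
Then μ = 0.0099 − (-0.6745)·0.04 = 0.04.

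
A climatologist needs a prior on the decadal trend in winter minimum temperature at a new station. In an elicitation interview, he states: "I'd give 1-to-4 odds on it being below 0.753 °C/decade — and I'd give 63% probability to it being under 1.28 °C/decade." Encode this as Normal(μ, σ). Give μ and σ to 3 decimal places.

μ = 1.131, σ = 0.449

For Normal(μ,σ), the p-quantile is μ + z_p·σ. Here z_{0.2} = -0.8416, z_{0.63} = 0.3319.
So 0.753 = μ − 0.8416σ and 1.28 = μ + 0.3319σ.
Subtracting: σ = (1.28 − 0.753)/(0.3319 − (-0.8416)) = 0.449.
Then μ = 0.753 − (-0.8416)·0.449 = 1.131.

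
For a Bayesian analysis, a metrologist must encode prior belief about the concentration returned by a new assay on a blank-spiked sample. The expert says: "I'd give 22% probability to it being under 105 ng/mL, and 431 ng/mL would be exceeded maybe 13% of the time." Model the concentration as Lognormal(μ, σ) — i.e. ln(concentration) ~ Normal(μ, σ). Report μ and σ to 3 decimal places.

If T ~ Lognormal(μ,σ) then ln T ~ Normal(μ,σ), so the p-quantile of ln T is μ + z_p·σ.
ln(105) = 4.654 and ln(431) = 6.066; z_{0.22} = -0.7722, z_{0.87} = 1.126.
σ = (6.066 − 4.654)/(1.126 − (-0.7722)) = 0.744.
μ = 4.654 − (-0.7722)·0.744 = 5.228.

μ ≈ 5.228, σ ≈ 0.744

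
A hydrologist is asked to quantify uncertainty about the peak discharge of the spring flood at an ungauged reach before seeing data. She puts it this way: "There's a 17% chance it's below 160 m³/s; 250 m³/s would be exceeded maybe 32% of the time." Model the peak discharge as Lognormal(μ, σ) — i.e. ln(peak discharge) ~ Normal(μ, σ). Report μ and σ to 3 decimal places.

μ ≈ 5.375, σ ≈ 0.314

If T ~ Lognormal(μ,σ) then ln T ~ Normal(μ,σ), so the p-quantile of ln T is μ + z_p·σ.
ln(160) = 5.075 and ln(250) = 5.521; z_{0.17} = -0.9542, z_{0.68} = 0.4677.
σ = (5.521 − 5.075)/(0.4677 − (-0.9542)) = 0.314.
μ = 5.075 − (-0.9542)·0.314 = 5.375.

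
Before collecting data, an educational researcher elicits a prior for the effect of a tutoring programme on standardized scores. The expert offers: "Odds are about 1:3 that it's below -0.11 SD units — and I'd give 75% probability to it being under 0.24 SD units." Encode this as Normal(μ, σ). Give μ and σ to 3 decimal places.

μ = 0.065, σ = 0.259

For Normal(μ,σ), the p-quantile is μ + z_p·σ. Here z_{0.25} = -0.6745, z_{0.75} = 0.6745.
So -0.11 = μ − 0.6745σ and 0.24 = μ + 0.6745σ.
Subtracting: σ = (0.24 − -0.11)/(0.6745 − (-0.6745)) = 0.259.
Then μ = -0.11 − (-0.6745)·0.259 = 0.065.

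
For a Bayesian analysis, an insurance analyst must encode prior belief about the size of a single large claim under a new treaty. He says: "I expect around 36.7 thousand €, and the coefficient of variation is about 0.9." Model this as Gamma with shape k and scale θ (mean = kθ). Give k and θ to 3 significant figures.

For Gamma(k, scale θ): mean = kθ, variance = kθ², so CV = 1/√k.
CV = 0.9, hence k = 1/CV² = 1.23.
Then θ = mean/k = 36.7/1.23 = 29.7.

k ≈ 1.23, θ ≈ 29.7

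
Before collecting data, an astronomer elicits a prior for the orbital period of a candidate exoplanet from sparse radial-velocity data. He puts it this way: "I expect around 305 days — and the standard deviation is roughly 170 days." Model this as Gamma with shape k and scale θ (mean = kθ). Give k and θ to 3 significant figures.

k ≈ 3.22, θ ≈ 94.8

For Gamma(k, scale θ): mean = kθ, variance = kθ², so CV = 1/√k.
CV = SD/mean = 170/305 = 0.5574, hence k = 1/CV² = 3.22.
Then θ = mean/k = 305/3.22 = 94.8.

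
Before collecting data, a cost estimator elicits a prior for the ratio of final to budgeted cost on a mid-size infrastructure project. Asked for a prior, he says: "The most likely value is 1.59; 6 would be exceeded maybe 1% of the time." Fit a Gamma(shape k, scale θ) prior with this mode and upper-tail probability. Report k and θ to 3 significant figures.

Gamma(k,θ) with k>1 has mode (k−1)θ, so θ = 1.59/(k−1).
Need P(X < 6) = 0.99 with θ tied to k this way. Start at k = 2, θ = 1.59: P(X<6) ≈ 0.890.
Too low — raise k to concentrate. Iterating converges to k ≈ 3.41.
Then θ = 1.59/(3.41−1) ≈ 0.66.

k ≈ 3.41, θ ≈ 0.66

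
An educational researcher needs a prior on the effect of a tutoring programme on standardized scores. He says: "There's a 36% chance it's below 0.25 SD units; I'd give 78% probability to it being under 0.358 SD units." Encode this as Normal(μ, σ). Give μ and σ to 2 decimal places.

For Normal(μ,σ), the p-quantile is μ + z_p·σ. Here z_{0.36} = -0.3585, z_{0.78} = 0.7722.
So 0.25 = μ − 0.3585σ and 0.358 = μ + 0.7722σ.
Subtracting: σ = (0.358 − 0.25)/(0.7722 − (-0.3585)) = 0.10.
Then μ = 0.25 − (-0.3585)·0.10 = 0.28.

μ = 0.28, σ = 0.10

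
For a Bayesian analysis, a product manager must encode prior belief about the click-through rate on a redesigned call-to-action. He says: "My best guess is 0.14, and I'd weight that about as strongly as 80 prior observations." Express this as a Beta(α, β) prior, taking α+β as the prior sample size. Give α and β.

Under the effective-sample-size interpretation, Beta(α, β) has prior mean α/(α+β) and prior sample size α+β.
So α+β = 80 and α/(α+β) = 0.14, giving α = 0.14·80 = 11.2 and β = 80 − 11.2 = 68.8.

α = 11.2, β = 68.8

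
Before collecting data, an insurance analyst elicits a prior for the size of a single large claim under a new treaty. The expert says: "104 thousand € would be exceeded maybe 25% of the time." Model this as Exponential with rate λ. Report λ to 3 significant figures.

P(T > 104.0) = e^(−λ·104.0) = 0.25, so λ = −ln(0.25)/104.0 = 0.0133.

λ ≈ 0.0133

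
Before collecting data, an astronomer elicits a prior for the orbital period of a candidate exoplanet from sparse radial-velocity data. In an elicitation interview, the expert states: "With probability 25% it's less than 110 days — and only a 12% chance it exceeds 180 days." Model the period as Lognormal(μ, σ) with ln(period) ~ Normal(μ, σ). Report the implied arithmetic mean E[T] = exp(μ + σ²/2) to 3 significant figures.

If T ~ Lognormal(μ,σ) then ln T ~ Normal(μ,σ), so the p-quantile of ln T is μ + z_p·σ.
ln(110) = 4.7 and ln(180) = 5.193; z_{0.25} = -0.6745, z_{0.88} = 1.175.
σ = (5.193 − 4.7)/(1.175 − (-0.6745)) = 0.266.
μ = 4.7 − (-0.6745)·0.266 = 4.880.
E[T] = exp(μ + σ²/2) = exp(4.880 + 0.0355) = 136 days.

E[T] ≈ 136 days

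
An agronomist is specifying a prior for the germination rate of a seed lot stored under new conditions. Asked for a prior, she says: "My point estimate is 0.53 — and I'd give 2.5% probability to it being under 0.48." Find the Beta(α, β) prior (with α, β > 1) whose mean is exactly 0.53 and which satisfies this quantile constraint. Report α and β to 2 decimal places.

With mean 0.53 fixed, write α = 0.53s, β = 0.47s where s = α+β.
Need P(θ < 0.48) = 0.025 under Beta(0.53s, 0.47s). Normal approximation: (q−m)/√(m(1−m)/s) ≈ z_{0.025} = -1.96, so s ≈ 0.53·0.47·(-1.96)²/(0.48−0.53)² = 382.8.
At s = 382.8: P(θ<0.48) ≈ 0.025. Adjusting to match 0.025 gives s ≈ 383.61.
So α = 0.53·383.61 ≈ 203.32, β = 0.47·383.61 ≈ 180.30.

α ≈ 203.32, β ≈ 180.30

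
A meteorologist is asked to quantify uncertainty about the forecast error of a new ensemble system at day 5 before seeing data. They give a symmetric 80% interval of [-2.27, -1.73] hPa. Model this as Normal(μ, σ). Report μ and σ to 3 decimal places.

μ = -2.000, σ = 0.211

A symmetric 80% interval runs μ ± z·σ with z = 1.282.
Half-width = 0.27, so σ = 0.27/1.282 = 0.211.
μ is the interval midpoint, -2.000.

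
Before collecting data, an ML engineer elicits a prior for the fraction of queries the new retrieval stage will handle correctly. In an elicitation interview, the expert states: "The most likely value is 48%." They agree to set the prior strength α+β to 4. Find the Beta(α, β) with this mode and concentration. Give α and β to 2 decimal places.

α = 1.96, β = 2.04

For α,β > 1 the Beta mode is (α−1)/(α+β−2). With α+β = 4, the mode is (α−1)/2.
Set (α−1)/2 = 0.48 → α = 1 + 0.48·2 = 1.96.
β = 4 − α = 2.04.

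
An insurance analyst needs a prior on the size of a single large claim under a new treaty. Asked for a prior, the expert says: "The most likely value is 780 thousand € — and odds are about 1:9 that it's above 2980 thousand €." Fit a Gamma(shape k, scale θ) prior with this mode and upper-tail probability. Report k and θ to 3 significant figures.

Gamma(k,θ) with k>1 has mode (k−1)θ, so θ = 780/(k−1).
Need P(X < 2980) = 0.9 with θ tied to k this way. Start at k = 2, θ = 780: P(X<2980) ≈ 0.894.
Too low — raise k to concentrate. Iterating converges to k ≈ 2.03.
Then θ = 780/(2.03−1) ≈ 758.

k ≈ 2.03, θ ≈ 758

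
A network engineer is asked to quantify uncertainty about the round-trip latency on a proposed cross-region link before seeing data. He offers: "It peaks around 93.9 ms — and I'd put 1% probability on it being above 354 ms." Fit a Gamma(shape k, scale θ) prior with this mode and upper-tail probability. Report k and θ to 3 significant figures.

Gamma(k,θ) with k>1 has mode (k−1)θ, so θ = 93.9/(k−1).
Need P(X < 354) = 0.99 with θ tied to k this way. Start at k = 2, θ = 93.9: P(X<354) ≈ 0.890.
Too low — raise k to concentrate. Iterating converges to k ≈ 3.41.
Then θ = 93.9/(3.41−1) ≈ 38.9.

k ≈ 3.41, θ ≈ 38.9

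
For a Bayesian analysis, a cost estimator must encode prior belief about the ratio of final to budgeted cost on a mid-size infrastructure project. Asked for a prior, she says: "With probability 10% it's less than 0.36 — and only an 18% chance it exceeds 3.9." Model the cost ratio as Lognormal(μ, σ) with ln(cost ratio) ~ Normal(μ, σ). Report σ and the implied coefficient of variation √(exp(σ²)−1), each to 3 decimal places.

If T ~ Lognormal(μ,σ) then ln T ~ Normal(μ,σ), so the p-quantile of ln T is μ + z_p·σ.
ln(0.36) = -1.022 and ln(3.9) = 1.361; z_{0.1} = -1.282, z_{0.82} = 0.9154.
σ = (1.361 − -1.022)/(0.9154 − (-1.282)) = 1.085.
μ = -1.022 − (-1.282)·1.085 = 0.368.
CV = √(exp(σ²)−1) = √(exp(1.1762)−1) = 1.497.

σ ≈ 1.085, CV ≈ 1.497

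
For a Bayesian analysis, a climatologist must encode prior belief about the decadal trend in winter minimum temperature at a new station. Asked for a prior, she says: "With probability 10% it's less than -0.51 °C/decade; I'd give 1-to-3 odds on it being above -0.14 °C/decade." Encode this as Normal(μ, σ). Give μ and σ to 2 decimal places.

The p-quantile of Normal(μ,σ) is μ + z_p·σ, with z_{0.1} = -1.282 and z_{0.75} = 0.6745.
Eliminate σ: μ = (z₂·x₁ − z₁·x₂)/(z₂ − z₁) = (0.6745·-0.51 − (-1.282)·-0.14)/1.956 = -0.27.
Then σ = (x₂ − x₁)/(z₂ − z₁) = (-0.14 − -0.51)/1.956 = 0.19.

μ = -0.27, σ = 0.19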